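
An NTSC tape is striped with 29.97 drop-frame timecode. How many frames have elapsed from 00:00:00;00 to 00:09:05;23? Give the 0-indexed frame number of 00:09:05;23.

16355

Complete 10-minute blocks: 0, each 17982 frames → 0.
Remaining 9 whole minutes in the current block: 1800 + 8 × 1798 = 16184 frames.
Within the current minute: 5 × 30 + 23 − 2 = 171 (labels ;00/;01 skipped at this minute). Total = 0 + 16184 + 171 = 16355.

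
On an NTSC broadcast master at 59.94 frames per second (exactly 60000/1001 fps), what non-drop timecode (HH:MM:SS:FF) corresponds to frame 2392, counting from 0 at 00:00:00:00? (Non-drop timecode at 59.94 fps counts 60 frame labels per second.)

00:00:39:52

2392 ÷ 60 = 39 full seconds, remainder 52 frames.
39 s = 0 h 0 min 39 s.
Timecode: 00:00:39:52.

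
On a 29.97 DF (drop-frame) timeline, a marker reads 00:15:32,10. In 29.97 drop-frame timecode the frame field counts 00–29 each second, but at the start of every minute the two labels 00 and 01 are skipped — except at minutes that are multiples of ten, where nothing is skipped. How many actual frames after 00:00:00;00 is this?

27942

As if non-drop at 30 labels/s: (0 × 3600 + 15 × 60 + 32) × 30 + 10 = 27970.
Minute boundaries passed: 15; those not divisible by 10: 15 − 1 = 14; dropped labels = 2 × 14 = 28.
Actual frame index = 27970 − 28 = 27942.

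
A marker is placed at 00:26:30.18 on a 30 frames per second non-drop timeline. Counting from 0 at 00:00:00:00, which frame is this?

Total seconds to the label: (0 × 3600 + 26 × 60 + 30) = 1590.
Frame index = 1590 × 30 + 18 = 47718.

47718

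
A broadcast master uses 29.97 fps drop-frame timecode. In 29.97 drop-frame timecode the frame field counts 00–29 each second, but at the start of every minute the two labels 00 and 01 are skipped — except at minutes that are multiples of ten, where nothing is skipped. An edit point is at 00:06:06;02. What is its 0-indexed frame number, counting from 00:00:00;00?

As if non-drop at 30 labels/s: (0 × 3600 + 6 × 60 + 6) × 30 + 2 = 10982.
Minute boundaries passed: 6; those not divisible by 10: 6 − 0 = 6; dropped labels = 2 × 6 = 12.
Actual frame index = 10982 − 12 = 10970.

10970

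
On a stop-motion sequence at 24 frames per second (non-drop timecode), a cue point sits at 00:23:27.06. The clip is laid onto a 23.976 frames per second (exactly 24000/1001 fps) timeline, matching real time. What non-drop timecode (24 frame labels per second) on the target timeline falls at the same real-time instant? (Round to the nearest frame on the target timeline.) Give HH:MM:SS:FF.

00:23:25:20

Source frame index: (0×3600 + 23×60 + 27) × 24 + 6 = 33774.
Real time: 33774 / (24) = 5629/4 s.
Target frame: (5629/4) × (24000/1001) = 2598000/77 ≈ 33740.260 → 33740.
At 24 labels/s: frame 33740 → 00:23:25:20.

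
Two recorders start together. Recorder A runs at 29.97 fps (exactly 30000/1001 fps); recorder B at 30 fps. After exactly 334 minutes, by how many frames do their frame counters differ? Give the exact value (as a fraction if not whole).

601200/1001 frames

334 min = 20040 s.
A emits 30000/1001 × 20040 = 601200000/1001 frames; B emits 30 × 20040 = 601200.
Difference = 601200/1001 frames (≈ 600.5994); B is ahead of A.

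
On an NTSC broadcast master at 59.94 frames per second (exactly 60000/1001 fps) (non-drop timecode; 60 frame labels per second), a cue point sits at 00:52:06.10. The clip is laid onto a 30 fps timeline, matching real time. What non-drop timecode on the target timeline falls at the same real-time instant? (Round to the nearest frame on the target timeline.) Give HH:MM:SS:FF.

Source frame index: (0×3600 + 52×60 + 6) × 60 + 10 = 187570.
Real time: 187570 / (60000/1001) = 18775757/6000 s.
Target frame: (18775757/6000) × (30) = 18775757/200 ≈ 93878.785 → 93879.
At 30 labels/s: frame 93879 → 00:52:09:09.

00:52:09:09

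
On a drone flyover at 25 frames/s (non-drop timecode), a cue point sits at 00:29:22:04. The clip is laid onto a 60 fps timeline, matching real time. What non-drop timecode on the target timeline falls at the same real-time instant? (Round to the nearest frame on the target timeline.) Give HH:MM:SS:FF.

Source frame index: (0×3600 + 29×60 + 22) × 25 + 4 = 44054.
Real time: 44054 / (25) = 44054/25 s.
Target frame: (44054/25) × (60) = 528648/5 ≈ 105729.600 → 105730.
At 60 labels/s: frame 105730 → 00:29:22:10.

00:29:22:10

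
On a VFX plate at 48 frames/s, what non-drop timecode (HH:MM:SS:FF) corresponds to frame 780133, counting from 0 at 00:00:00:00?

780133 ÷ 48 = 16252 full seconds, remainder 37 frames.
16252 s = 4 h 30 min 52 s.
Timecode: 04:30:52:37.

04:30:52:37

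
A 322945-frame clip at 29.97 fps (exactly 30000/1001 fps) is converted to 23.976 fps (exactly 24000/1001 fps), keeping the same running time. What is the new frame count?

258356 frames

Target frames = source frames × (target rate / source rate) = 322945 × (24000/1001)/(30000/1001) = 322945 × 4/5 = 258356.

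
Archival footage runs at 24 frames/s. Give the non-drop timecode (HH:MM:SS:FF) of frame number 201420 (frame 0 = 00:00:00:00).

02:19:52:12

201420 ÷ 24 = 8392 full seconds, remainder 12 frames.
8392 s = 2 h 19 min 52 s.
Timecode: 02:19:52:12.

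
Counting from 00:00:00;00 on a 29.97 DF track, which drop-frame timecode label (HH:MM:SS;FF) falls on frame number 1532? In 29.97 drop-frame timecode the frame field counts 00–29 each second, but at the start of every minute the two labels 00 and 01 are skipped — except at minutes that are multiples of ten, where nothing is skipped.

00:00:51;02

Ten DF minutes hold 17982 frames, so frame 1532 lies in block 0 (frames 0–17981) with 1532 frames into that block.
The block's first minute is 1800 frames and the rest 1798 each; 1532 frames reaches minute 0, so 0 × 18 + 0 × 2 = 0 labels have been skipped so far.
Adding those back, label number 1532 + 0 = 1532 at 30 labels/s is 51 s + 2 f = 0 h 0 min 51 s frame 2, i.e. 00:00:51;02.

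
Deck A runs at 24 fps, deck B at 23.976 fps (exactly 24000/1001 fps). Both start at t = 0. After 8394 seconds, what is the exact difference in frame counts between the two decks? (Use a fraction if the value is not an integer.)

201456/1001 frames

A emits 24 × 8394 = 201456 frames; B emits 24000/1001 × 8394 = 201456000/1001.
Difference = 201456/1001 frames (≈ 201.2547); B is behind A.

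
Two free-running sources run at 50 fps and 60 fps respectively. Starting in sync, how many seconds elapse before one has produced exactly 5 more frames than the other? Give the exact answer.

0.5 seconds

The gap grows by |60 − 50| = 10 frames per second.
Time for a 5-frame gap: 5 ÷ (10) = 0.5 s.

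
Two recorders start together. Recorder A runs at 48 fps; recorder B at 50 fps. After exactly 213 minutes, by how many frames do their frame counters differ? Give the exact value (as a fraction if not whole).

25560 frames

213 min = 12780 s.
A emits 48 × 12780 = 613440 frames; B emits 50 × 12780 = 639000.
Difference = 25560 frames; B is ahead of A.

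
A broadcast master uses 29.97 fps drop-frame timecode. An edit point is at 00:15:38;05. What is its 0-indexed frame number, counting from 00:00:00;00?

28117

Complete 10-minute blocks: 1, each 17982 frames → 17982.
Remaining 5 whole minutes in the current block: 1800 + 4 × 1798 = 8992 frames.
Within the current minute: 38 × 30 + 5 − 2 = 1143 (labels ;00/;01 skipped at this minute). Total = 17982 + 8992 + 1143 = 28117.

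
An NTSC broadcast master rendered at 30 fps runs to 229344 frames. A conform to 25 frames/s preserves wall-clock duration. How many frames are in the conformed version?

191120 frames

Target frames = source frames × (target rate / source rate) = 229344 × (25)/(30) = 229344 × 5/6 = 191120.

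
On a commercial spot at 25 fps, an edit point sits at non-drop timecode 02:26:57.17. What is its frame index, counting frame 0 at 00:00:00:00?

frame 220442

Total seconds to the label: (2 × 3600 + 26 × 60 + 57) = 8817.
Frame index = 8817 × 25 + 17 = 220442.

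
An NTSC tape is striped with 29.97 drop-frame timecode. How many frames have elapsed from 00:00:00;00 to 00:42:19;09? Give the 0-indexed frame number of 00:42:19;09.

76103

Complete 10-minute blocks: 4, each 17982 frames → 71928.
Remaining 2 whole minutes in the current block: 1800 + 1 × 1798 = 3598 frames.
Within the current minute: 19 × 30 + 9 − 2 = 577 (labels ;00/;01 skipped at this minute). Total = 71928 + 3598 + 577 = 76103.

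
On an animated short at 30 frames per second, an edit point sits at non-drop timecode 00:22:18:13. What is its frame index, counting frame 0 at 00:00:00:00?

40153

Total seconds to the label: (0 × 3600 + 22 × 60 + 18) = 1338.
Frame index = 1338 × 30 + 13 = 40153.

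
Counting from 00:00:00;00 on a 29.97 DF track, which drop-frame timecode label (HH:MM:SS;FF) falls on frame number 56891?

00:31:38;07

Each 10-minute DF block holds 10 × 60 × 30 − 9 × 2 = 17982 frames. 56891 ÷ 17982 → 3 full blocks, remainder 2945.
Within the partial block the first minute is 1800 frames and each further minute 1798, so 1 further minute boundary passed. Total skipped labels = 18 × 3 + 2 × 1 = 56.
Non-drop label index = 56891 + 56 = 56947; at 30 labels/s that is 00:31:38:07, i.e. DF 00:31:38;07.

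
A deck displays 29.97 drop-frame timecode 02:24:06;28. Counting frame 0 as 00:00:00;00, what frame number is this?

Complete 10-minute blocks: 14, each 17982 frames → 251748.
Remaining 4 whole minutes in the current block: 1800 + 3 × 1798 = 7194 frames.
Within the current minute: 6 × 30 + 28 − 2 = 206 (labels ;00/;01 skipped at this minute). Total = 251748 + 7194 + 206 = 259148.

259148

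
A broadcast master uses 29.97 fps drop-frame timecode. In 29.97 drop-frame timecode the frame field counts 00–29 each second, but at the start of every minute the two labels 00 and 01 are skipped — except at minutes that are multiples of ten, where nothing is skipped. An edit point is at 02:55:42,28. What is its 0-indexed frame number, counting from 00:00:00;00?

315972

Complete 10-minute blocks: 17, each 17982 frames → 305694.
Remaining 5 whole minutes in the current block: 1800 + 4 × 1798 = 8992 frames.
Within the current minute: 42 × 30 + 28 − 2 = 1286 (labels ;00/;01 skipped at this minute). Total = 305694 + 8992 + 1286 = 315972.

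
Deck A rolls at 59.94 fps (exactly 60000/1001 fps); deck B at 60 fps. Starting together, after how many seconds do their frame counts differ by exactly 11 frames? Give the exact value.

11011/60 seconds

The gap grows by |60 − 60000/1001| = 60/1001 frames per second.
Time for a 11-frame gap: 11 ÷ (60/1001) = 11011/60 s.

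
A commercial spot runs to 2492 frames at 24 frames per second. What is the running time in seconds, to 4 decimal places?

Running time = 2492 × 1/24 = 623/6 s ≈ 103.8333 s.

103.8333 seconds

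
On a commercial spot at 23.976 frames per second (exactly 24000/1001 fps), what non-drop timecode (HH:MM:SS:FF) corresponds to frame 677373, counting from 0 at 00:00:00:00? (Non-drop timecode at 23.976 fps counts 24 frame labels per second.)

07:50:23:21

677373 ÷ 24 = 28223 full seconds, remainder 21 frames.
28223 s = 7 h 50 min 23 s.
Timecode: 07:50:23:21.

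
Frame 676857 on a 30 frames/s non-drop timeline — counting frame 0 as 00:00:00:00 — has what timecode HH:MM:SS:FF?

06:16:01:27

676857 ÷ 30 = 22561 full seconds, remainder 27 frames.
22561 s = 6 h 16 min 1 s.
Timecode: 06:16:01:27.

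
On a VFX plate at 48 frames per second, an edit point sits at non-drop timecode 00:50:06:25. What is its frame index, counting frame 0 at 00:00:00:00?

frame 144313

Total seconds to the label: (0 × 3600 + 50 × 60 + 6) = 3006.
Frame index = 3006 × 48 + 25 = 144313.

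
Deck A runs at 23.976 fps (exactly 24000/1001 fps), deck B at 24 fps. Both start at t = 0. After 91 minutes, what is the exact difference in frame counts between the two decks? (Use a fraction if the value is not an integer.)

1440/11 frames

91 min = 5460 s.
A emits 24000/1001 × 5460 = 1440000/11 frames; B emits 24 × 5460 = 131040.
Difference = 1440/11 frames (≈ 130.9091); B is ahead of A.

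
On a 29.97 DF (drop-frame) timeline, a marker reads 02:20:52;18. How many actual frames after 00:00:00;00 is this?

253326

Complete 10-minute blocks: 14, each 17982 frames → 251748.
Remaining 0 whole minutes in the current block: 0 frames.
Within the current minute: 52 × 30 + 18 = 1578. Total = 251748 + 0 + 1578 = 253326.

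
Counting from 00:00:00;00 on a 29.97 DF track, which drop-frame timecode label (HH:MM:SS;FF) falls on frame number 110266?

Ten DF minutes hold 17982 frames, so frame 110266 lies in block 6 (frames 107892–125873) with 2374 frames into that block.
The block's first minute is 1800 frames and the rest 1798 each; 2374 frames reaches minute 1, so 6 × 18 + 1 × 2 = 110 labels have been skipped so far.
Adding those back, label number 110266 + 110 = 110376 at 30 labels/s is 3679 s + 6 f = 1 h 1 min 19 s frame 6, i.e. 01:01:19;06.

01:01:19;06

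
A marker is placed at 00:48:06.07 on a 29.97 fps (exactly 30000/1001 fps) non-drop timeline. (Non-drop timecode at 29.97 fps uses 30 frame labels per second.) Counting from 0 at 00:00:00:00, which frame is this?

frame 86587

Total seconds to the label: (0 × 3600 + 48 × 60 + 6) = 2886.
Frame index = 2886 × 30 + 7 = 86587.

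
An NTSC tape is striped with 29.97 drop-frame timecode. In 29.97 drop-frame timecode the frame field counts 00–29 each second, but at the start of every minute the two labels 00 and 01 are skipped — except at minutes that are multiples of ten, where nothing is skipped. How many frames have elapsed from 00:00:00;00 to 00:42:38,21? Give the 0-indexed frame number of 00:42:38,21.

Complete 10-minute blocks: 4, each 17982 frames → 71928.
Remaining 2 whole minutes in the current block: 1800 + 1 × 1798 = 3598 frames.
Within the current minute: 38 × 30 + 21 − 2 = 1159 (labels ;00/;01 skipped at this minute). Total = 71928 + 3598 + 1159 = 76685.

76685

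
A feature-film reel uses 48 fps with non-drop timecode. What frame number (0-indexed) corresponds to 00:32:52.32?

Total seconds to the label: (0 × 3600 + 32 × 60 + 52) = 1972.
Frame index = 1972 × 48 + 32 = 94688.

frame 94688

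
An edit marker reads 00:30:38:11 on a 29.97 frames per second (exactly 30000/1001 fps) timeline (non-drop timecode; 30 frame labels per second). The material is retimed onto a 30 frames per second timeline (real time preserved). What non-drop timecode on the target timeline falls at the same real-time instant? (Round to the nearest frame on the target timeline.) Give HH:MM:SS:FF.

Source frame index: (0×3600 + 30×60 + 38) × 30 + 11 = 55151.
Real time: 55151 / (30000/1001) = 55206151/30000 s.
Target frame: (55206151/30000) × (30) = 55206151/1000 ≈ 55206.151 → 55206.
At 30 labels/s: frame 55206 → 00:30:40:06.

00:30:40:06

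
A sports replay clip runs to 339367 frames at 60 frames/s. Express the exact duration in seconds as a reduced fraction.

Running time = 339367 ÷ (60) = 339367 × 1/60 = 339367/60 s.

339367/60 seconds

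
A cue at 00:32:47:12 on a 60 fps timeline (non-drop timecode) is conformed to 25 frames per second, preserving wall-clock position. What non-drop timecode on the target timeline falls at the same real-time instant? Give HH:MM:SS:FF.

00:32:47:05

Source frame index: (0×3600 + 32×60 + 47) × 60 + 12 = 118032.
Real time: 118032 / (60) = 9836/5 s.
Target frame: (9836/5) × (25) = 49180.
At 25 labels/s: frame 49180 → 00:32:47:05.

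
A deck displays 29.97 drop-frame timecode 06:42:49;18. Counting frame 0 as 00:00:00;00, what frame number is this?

724364

Complete 10-minute blocks: 40, each 17982 frames → 719280.
Remaining 2 whole minutes in the current block: 1800 + 1 × 1798 = 3598 frames.
Within the current minute: 49 × 30 + 18 − 2 = 1486 (labels ;00/;01 skipped at this minute). Total = 719280 + 3598 + 1486 = 724364.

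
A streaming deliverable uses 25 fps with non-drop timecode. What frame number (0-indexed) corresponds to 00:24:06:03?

Total seconds to the label: (0 × 3600 + 24 × 60 + 6) = 1446.
Frame index = 1446 × 25 + 3 = 36153.

36153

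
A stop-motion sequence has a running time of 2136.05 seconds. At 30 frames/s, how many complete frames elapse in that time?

Frames = 2136.05 × 30 = 128163/2 ≈ 64081.5000.
Complete frames: 64081.

64081 frames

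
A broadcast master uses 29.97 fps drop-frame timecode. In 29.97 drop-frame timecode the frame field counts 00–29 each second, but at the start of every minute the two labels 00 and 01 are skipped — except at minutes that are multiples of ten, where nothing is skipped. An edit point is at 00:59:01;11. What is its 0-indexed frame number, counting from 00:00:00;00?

106133

Complete 10-minute blocks: 5, each 17982 frames → 89910.
Remaining 9 whole minutes in the current block: 1800 + 8 × 1798 = 16184 frames.
Within the current minute: 1 × 30 + 11 − 2 = 39 (labels ;00/;01 skipped at this minute). Total = 89910 + 16184 + 39 = 106133.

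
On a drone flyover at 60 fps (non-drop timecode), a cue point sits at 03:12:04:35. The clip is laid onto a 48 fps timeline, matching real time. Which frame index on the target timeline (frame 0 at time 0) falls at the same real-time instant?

Source frame index: (3×3600 + 12×60 + 4) × 60 + 35 = 691475.
Real time: 691475 / (60) = 138295/12 s.
Target frame: (138295/12) × (48) = 553180.

frame 553180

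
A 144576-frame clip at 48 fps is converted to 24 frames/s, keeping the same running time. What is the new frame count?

72288 frames

Target frames = source frames × (target rate / source rate) = 144576 × (24)/(48) = 144576 × 1/2 = 72288.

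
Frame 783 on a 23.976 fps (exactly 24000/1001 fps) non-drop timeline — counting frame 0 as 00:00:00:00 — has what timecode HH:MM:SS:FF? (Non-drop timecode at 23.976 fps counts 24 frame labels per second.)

783 ÷ 24 = 32 full seconds, remainder 15 frames.
32 s = 0 h 0 min 32 s.
Timecode: 00:00:32:15.

00:00:32:15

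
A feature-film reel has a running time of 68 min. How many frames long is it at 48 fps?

68 min = 4080 s.
Frames = 4080 × 48 = 195840.

195840 frames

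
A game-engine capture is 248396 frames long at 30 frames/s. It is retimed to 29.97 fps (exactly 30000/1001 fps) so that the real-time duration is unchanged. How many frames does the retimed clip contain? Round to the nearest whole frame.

248148 frames

Frames at target rate = 248396 × (30000/1001) / (30) = 248396000/1001 ≈ 248147.852.
Nearest whole frame: 248148.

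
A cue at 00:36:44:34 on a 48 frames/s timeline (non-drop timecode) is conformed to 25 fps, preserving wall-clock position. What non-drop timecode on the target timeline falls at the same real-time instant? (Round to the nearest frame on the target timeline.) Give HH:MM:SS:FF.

00:36:44:18

Source frame index: (0×3600 + 36×60 + 44) × 48 + 34 = 105826.
Real time: 105826 / (48) = 52913/24 s.
Target frame: (52913/24) × (25) = 1322825/24 ≈ 55117.708 → 55118.
At 25 labels/s: frame 55118 → 00:36:44:18.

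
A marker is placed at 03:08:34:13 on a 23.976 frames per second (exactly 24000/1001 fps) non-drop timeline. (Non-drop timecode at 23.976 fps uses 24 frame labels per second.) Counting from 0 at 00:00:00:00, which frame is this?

271549

Total seconds to the label: (3 × 3600 + 8 × 60 + 34) = 11314.
Frame index = 11314 × 24 + 13 = 271549.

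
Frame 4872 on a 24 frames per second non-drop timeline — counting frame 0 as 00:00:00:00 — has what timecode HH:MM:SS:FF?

4872 ÷ 24 = 203 full seconds, remainder 0 frames.
203 s = 0 h 3 min 23 s.
Timecode: 00:03:23:00.

00:03:23:00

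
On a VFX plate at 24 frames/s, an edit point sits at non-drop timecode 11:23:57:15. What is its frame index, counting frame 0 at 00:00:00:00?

Total seconds to the label: (11 × 3600 + 23 × 60 + 57) = 41037.
Frame index = 41037 × 24 + 15 = 984903.

frame 984903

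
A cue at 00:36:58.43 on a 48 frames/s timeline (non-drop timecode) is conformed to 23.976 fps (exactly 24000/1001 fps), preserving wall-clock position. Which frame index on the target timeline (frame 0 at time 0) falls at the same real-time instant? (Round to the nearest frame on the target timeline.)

frame 53200

Source frame index: (0×3600 + 36×60 + 58) × 48 + 43 = 106507.
Real time: 106507 / (48) = 106507/48 s.
Target frame: (106507/48) × (24000/1001) = 53253500/1001 ≈ 53200.300 → 53200.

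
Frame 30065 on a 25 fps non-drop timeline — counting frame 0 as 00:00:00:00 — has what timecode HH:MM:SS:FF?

30065 ÷ 25 = 1202 full seconds, remainder 15 frames.
1202 s = 0 h 20 min 2 s.
Timecode: 00:20:02:15.

00:20:02:15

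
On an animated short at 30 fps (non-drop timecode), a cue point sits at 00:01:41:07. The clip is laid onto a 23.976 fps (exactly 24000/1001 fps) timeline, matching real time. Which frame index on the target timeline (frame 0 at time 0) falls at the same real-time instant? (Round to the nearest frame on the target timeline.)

frame 2427

Source frame index: (0×3600 + 1×60 + 41) × 30 + 7 = 3037.
Real time: 3037 / (30) = 3037/30 s.
Target frame: (3037/30) × (24000/1001) = 2429600/1001 ≈ 2427.173 → 2427.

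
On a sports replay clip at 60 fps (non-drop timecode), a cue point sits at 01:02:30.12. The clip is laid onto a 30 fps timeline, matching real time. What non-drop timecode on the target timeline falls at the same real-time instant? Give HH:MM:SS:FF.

Source frame index: (1×3600 + 2×60 + 30) × 60 + 12 = 225012.
Real time: 225012 / (60) = 18751/5 s.
Target frame: (18751/5) × (30) = 112506.
At 30 labels/s: frame 112506 → 01:02:30:06.

01:02:30:06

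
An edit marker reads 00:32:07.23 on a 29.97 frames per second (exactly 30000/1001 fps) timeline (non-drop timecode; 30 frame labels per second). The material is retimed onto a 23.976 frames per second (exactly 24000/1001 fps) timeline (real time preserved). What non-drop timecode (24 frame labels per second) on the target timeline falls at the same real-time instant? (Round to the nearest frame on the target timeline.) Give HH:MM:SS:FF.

Source frame index: (0×3600 + 32×60 + 7) × 30 + 23 = 57833.
Real time: 57833 / (30000/1001) = 57890833/30000 s.
Target frame: (57890833/30000) × (24000/1001) = 231332/5 ≈ 46266.400 → 46266.
At 24 labels/s: frame 46266 → 00:32:07:18.

00:32:07:18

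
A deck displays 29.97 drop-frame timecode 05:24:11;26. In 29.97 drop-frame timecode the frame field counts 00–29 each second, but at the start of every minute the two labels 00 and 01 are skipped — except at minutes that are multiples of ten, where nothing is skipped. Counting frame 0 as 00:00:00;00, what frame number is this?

Complete 10-minute blocks: 32, each 17982 frames → 575424.
Remaining 4 whole minutes in the current block: 1800 + 3 × 1798 = 7194 frames.
Within the current minute: 11 × 30 + 26 − 2 = 354 (labels ;00/;01 skipped at this minute). Total = 575424 + 7194 + 354 = 582972.

582972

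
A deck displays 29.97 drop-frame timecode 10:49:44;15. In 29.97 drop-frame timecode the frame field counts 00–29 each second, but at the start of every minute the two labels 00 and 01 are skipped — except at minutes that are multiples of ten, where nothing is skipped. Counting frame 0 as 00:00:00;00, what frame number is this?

As if non-drop at 30 labels/s: (10 × 3600 + 49 × 60 + 44) × 30 + 15 = 1169535.
Minute boundaries passed: 649; those not divisible by 10: 649 − 64 = 585; dropped labels = 2 × 585 = 1170.
Actual frame index = 1169535 − 1170 = 1168365.

1168365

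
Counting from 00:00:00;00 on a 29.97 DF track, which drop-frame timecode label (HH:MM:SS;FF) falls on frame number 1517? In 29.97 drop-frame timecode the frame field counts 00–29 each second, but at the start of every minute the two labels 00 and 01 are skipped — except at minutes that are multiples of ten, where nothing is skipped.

Ten DF minutes hold 17982 frames, so frame 1517 lies in block 0 (frames 0–17981) with 1517 frames into that block.
The block's first minute is 1800 frames and the rest 1798 each; 1517 frames reaches minute 0, so 0 × 18 + 0 × 2 = 0 labels have been skipped so far.
Adding those back, label number 1517 + 0 = 1517 at 30 labels/s is 50 s + 17 f = 0 h 0 min 50 s frame 17, i.e. 00:00:50;17.

00:00:50;17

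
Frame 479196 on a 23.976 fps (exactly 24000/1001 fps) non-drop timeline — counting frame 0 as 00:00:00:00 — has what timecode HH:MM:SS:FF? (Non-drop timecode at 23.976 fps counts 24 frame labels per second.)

479196 ÷ 24 = 19966 full seconds, remainder 12 frames.
19966 s = 5 h 32 min 46 s.
Timecode: 05:32:46:12.

05:32:46:12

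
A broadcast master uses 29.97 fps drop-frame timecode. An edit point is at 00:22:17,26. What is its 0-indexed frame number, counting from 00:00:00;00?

40096

Complete 10-minute blocks: 2, each 17982 frames → 35964.
Remaining 2 whole minutes in the current block: 1800 + 1 × 1798 = 3598 frames.
Within the current minute: 17 × 30 + 26 − 2 = 534 (labels ;00/;01 skipped at this minute). Total = 35964 + 3598 + 534 = 40096.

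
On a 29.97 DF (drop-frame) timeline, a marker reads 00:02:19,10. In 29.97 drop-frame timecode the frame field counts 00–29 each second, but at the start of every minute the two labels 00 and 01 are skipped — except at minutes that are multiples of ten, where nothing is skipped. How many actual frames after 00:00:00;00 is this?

4176

As if non-drop at 30 labels/s: (0 × 3600 + 2 × 60 + 19) × 30 + 10 = 4180.
Minute boundaries passed: 2; those not divisible by 10: 2 − 0 = 2; dropped labels = 2 × 2 = 4.
Actual frame index = 4180 − 4 = 4176.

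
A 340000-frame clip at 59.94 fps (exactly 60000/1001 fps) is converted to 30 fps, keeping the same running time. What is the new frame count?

170170 frames

Target frames = source frames × (target rate / source rate) = 340000 × (30)/(60000/1001) = 340000 × 1001/2000 = 170170.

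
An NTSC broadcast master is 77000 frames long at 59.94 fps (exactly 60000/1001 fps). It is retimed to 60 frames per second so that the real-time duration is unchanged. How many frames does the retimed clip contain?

Target frames = source frames × (target rate / source rate) = 77000 × (60)/(60000/1001) = 77000 × 1001/1000 = 77077.

77077 frames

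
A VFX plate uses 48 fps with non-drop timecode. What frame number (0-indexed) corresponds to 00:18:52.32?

54368

Total seconds to the label: (0 × 3600 + 18 × 60 + 52) = 1132.
Frame index = 1132 × 48 + 32 = 54368.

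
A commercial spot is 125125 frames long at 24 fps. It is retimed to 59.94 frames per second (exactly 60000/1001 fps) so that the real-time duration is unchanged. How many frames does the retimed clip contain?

Target frames = source frames × (target rate / source rate) = 125125 × (60000/1001)/(24) = 125125 × 2500/1001 = 312500.

312500 frames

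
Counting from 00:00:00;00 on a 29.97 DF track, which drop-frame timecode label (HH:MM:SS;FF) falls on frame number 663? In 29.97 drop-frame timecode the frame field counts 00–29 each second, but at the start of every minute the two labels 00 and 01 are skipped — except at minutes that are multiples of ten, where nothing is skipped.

Ten DF minutes hold 17982 frames, so frame 663 lies in block 0 (frames 0–17981) with 663 frames into that block.
The block's first minute is 1800 frames and the rest 1798 each; 663 frames reaches minute 0, so 0 × 18 + 0 × 2 = 0 labels have been skipped so far.
Adding those back, label number 663 + 0 = 663 at 30 labels/s is 22 s + 3 f = 0 h 0 min 22 s frame 3, i.e. 00:00:22;03.

00:00:22;03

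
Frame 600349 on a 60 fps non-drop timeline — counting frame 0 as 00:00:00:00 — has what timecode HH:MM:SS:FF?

02:46:45:49

600349 ÷ 60 = 10005 full seconds, remainder 49 frames.
10005 s = 2 h 46 min 45 s.
Timecode: 02:46:45:49.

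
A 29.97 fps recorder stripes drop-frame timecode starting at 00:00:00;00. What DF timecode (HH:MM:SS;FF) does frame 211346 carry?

Ten DF minutes hold 17982 frames, so frame 211346 lies in block 11 (frames 197802–215783) with 13544 frames into that block.
The block's first minute is 1800 frames and the rest 1798 each; 13544 frames reaches minute 7, so 11 × 18 + 7 × 2 = 212 labels have been skipped so far.
Adding those back, label number 211346 + 212 = 211558 at 30 labels/s is 7051 s + 28 f = 1 h 57 min 31 s frame 28, i.e. 01:57:31;28.

01:57:31;28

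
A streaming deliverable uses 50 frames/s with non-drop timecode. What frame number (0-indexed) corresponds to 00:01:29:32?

frame 4482

Total seconds to the label: (0 × 3600 + 1 × 60 + 29) = 89.
Frame index = 89 × 50 + 32 = 4482.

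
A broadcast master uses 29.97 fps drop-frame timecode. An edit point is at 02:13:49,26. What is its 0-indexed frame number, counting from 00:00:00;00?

240656

As if non-drop at 30 labels/s: (2 × 3600 + 13 × 60 + 49) × 30 + 26 = 240896.
Minute boundaries passed: 133; those not divisible by 10: 133 − 13 = 120; dropped labels = 2 × 120 = 240.
Actual frame index = 240896 − 240 = 240656.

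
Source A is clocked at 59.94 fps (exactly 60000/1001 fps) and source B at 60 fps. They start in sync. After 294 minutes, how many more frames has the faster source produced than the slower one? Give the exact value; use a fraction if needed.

151200/143 frames

294 min = 17640 s.
A emits 60000/1001 × 17640 = 151200000/143 frames; B emits 60 × 17640 = 1058400.
Difference = 151200/143 frames (≈ 1057.3427); B is ahead of A.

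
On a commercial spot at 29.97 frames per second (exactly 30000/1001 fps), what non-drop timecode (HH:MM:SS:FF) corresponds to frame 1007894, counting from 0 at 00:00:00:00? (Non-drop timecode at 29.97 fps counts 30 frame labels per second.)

1007894 ÷ 30 = 33596 full seconds, remainder 14 frames.
33596 s = 9 h 19 min 56 s.
Timecode: 09:19:56:14.

09:19:56:14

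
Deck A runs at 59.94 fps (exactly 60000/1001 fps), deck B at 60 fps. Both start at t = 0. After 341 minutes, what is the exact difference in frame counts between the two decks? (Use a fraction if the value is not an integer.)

111600/91 frames

341 min = 20460 s.
A emits 60000/1001 × 20460 = 111600000/91 frames; B emits 60 × 20460 = 1227600.
Difference = 111600/91 frames (≈ 1226.3736); B is ahead of A.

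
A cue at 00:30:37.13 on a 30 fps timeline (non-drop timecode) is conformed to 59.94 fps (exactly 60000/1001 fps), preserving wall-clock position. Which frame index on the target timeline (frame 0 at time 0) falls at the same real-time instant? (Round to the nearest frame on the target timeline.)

frame 110136

Source frame index: (0×3600 + 30×60 + 37) × 30 + 13 = 55123.
Real time: 55123 / (30) = 55123/30 s.
Target frame: (55123/30) × (60000/1001) = 110246000/1001 ≈ 110135.864 → 110136.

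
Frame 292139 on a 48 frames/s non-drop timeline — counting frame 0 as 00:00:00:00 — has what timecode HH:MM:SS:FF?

01:41:26:11

292139 ÷ 48 = 6086 full seconds, remainder 11 frames.
6086 s = 1 h 41 min 26 s.
Timecode: 01:41:26:11.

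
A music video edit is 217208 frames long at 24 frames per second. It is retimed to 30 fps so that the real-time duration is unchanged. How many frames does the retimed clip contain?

271510 frames

Target frames = source frames × (target rate / source rate) = 217208 × (30)/(24) = 217208 × 5/4 = 271510.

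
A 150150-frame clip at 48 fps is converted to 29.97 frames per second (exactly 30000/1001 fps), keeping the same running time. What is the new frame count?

93750 frames

Target frames = source frames × (target rate / source rate) = 150150 × (30000/1001)/(48) = 150150 × 625/1001 = 93750.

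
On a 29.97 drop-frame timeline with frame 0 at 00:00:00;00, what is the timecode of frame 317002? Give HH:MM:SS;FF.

02:56:17;10

Ten DF minutes hold 17982 frames, so frame 317002 lies in block 17 (frames 305694–323675) with 11308 frames into that block.
The block's first minute is 1800 frames and the rest 1798 each; 11308 frames reaches minute 6, so 17 × 18 + 6 × 2 = 318 labels have been skipped so far.
Adding those back, label number 317002 + 318 = 317320 at 30 labels/s is 10577 s + 10 f = 2 h 56 min 17 s frame 10, i.e. 02:56:17;10.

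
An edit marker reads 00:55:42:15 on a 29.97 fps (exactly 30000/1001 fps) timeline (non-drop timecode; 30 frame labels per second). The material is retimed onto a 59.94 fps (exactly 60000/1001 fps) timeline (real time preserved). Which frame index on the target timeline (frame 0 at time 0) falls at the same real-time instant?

Source frame index: (0×3600 + 55×60 + 42) × 30 + 15 = 100275.
Real time: 100275 / (30000/1001) = 1338337/400 s.
Target frame: (1338337/400) × (60000/1001) = 200550.

frame 200550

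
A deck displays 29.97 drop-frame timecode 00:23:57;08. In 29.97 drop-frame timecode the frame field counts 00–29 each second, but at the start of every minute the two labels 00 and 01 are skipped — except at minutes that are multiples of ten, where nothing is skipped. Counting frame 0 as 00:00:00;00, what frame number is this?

43076

Complete 10-minute blocks: 2, each 17982 frames → 35964.
Remaining 3 whole minutes in the current block: 1800 + 2 × 1798 = 5396 frames.
Within the current minute: 57 × 30 + 8 − 2 = 1716 (labels ;00/;01 skipped at this minute). Total = 35964 + 5396 + 1716 = 43076.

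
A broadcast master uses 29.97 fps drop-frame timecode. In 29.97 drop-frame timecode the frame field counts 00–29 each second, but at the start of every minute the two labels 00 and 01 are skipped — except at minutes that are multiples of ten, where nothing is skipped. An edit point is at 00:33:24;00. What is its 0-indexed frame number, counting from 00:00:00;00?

As if non-drop at 30 labels/s: (0 × 3600 + 33 × 60 + 24) × 30 + 0 = 60120.
Minute boundaries passed: 33; those not divisible by 10: 33 − 3 = 30; dropped labels = 2 × 30 = 60.
Actual frame index = 60120 − 60 = 60060.

60060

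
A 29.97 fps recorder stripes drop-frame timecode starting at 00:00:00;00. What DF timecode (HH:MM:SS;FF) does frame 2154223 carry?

19:57:59;09

Ten DF minutes hold 17982 frames, so frame 2154223 lies in block 119 (frames 2139858–2157839) with 14365 frames into that block.
The block's first minute is 1800 frames and the rest 1798 each; 14365 frames reaches minute 7, so 119 × 18 + 7 × 2 = 2156 labels have been skipped so far.
Adding those back, label number 2154223 + 2156 = 2156379 at 30 labels/s is 71879 s + 9 f = 19 h 57 min 59 s frame 9, i.e. 19:57:59;09.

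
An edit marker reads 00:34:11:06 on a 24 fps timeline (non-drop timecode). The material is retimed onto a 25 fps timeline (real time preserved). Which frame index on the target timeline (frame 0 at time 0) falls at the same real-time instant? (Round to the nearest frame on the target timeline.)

Source frame index: (0×3600 + 34×60 + 11) × 24 + 6 = 49230.
Real time: 49230 / (24) = 8205/4 s.
Target frame: (8205/4) × (25) = 205125/4 ≈ 51281.250 → 51281.

frame 51281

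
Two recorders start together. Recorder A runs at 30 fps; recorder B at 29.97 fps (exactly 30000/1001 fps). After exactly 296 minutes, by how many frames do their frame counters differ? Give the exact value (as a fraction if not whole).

532800/1001 frames

296 min = 17760 s.
A emits 30 × 17760 = 532800 frames; B emits 30000/1001 × 17760 = 532800000/1001.
Difference = 532800/1001 frames (≈ 532.2677); B is behind A.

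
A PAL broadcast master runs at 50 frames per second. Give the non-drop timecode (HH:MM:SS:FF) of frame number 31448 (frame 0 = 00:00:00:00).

00:10:28:48

31448 ÷ 50 = 628 full seconds, remainder 48 frames.
628 s = 0 h 10 min 28 s.
Timecode: 00:10:28:48.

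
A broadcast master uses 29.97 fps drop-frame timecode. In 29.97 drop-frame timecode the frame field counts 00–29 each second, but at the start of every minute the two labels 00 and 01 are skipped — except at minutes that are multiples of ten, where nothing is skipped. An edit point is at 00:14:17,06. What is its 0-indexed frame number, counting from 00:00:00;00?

As if non-drop at 30 labels/s: (0 × 3600 + 14 × 60 + 17) × 30 + 6 = 25716.
Minute boundaries passed: 14; those not divisible by 10: 14 − 1 = 13; dropped labels = 2 × 13 = 26.
Actual frame index = 25716 − 26 = 25690.

25690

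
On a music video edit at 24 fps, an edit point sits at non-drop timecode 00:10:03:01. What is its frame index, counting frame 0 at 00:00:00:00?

frame 14473

Total seconds to the label: (0 × 3600 + 10 × 60 + 3) = 603.
Frame index = 603 × 24 + 1 = 14473.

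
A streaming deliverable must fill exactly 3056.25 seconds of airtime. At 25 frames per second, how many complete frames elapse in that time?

76406 frames

Frames = 3056.25 × 25 = 305625/4 ≈ 76406.2500.
Complete frames: 76406.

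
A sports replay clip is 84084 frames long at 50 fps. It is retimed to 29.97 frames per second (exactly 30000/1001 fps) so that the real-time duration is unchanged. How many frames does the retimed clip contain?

50400 frames

Target frames = source frames × (target rate / source rate) = 84084 × (30000/1001)/(50) = 84084 × 600/1001 = 50400.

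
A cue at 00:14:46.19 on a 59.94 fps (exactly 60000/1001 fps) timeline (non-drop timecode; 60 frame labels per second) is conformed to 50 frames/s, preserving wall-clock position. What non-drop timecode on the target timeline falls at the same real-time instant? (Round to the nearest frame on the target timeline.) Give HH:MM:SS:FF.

Source frame index: (0×3600 + 14×60 + 46) × 60 + 19 = 53179.
Real time: 53179 / (60000/1001) = 53232179/60000 s.
Target frame: (53232179/60000) × (50) = 53232179/1200 ≈ 44360.149 → 44360.
At 50 labels/s: frame 44360 → 00:14:47:10.

00:14:47:10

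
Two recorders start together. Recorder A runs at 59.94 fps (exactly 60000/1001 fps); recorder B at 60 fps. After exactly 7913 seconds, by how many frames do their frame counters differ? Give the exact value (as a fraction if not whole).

A emits 60000/1001 × 7913 = 474780000/1001 frames; B emits 60 × 7913 = 474780.
Difference = 474780/1001 frames (≈ 474.3057); B is ahead of A.

474780/1001 frames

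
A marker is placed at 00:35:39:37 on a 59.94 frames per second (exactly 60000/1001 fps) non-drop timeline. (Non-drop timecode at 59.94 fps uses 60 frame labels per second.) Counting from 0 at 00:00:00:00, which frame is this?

128377

Total seconds to the label: (0 × 3600 + 35 × 60 + 39) = 2139.
Frame index = 2139 × 60 + 37 = 128377.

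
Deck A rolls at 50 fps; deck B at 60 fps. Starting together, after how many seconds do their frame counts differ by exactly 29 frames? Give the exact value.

The gap grows by |60 − 50| = 10 frames per second.
Time for a 29-frame gap: 29 ÷ (10) = 2.9 s.

2.9 seconds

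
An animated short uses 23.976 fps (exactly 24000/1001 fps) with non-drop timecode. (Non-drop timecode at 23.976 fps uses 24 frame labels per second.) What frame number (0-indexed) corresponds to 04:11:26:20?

Total seconds to the label: (4 × 3600 + 11 × 60 + 26) = 15086.
Frame index = 15086 × 24 + 20 = 362084.

362084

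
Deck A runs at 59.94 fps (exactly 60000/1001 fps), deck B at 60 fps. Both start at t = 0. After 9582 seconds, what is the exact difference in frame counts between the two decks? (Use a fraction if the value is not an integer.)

A emits 60000/1001 × 9582 = 574920000/1001 frames; B emits 60 × 9582 = 574920.
Difference = 574920/1001 frames (≈ 574.3457); B is ahead of A.

574920/1001 frames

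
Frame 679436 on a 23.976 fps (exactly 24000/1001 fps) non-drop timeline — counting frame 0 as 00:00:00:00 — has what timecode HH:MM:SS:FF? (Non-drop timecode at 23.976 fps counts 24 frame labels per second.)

679436 ÷ 24 = 28309 full seconds, remainder 20 frames.
28309 s = 7 h 51 min 49 s.
Timecode: 07:51:49:20.

07:51:49:20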